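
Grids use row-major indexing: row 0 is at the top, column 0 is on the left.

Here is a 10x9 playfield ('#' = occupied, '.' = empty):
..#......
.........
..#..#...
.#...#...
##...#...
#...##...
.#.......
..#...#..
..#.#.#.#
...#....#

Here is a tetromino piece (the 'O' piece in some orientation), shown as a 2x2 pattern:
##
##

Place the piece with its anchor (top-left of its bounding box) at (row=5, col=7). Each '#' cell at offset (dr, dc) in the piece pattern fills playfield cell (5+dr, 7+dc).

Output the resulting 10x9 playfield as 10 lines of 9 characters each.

Answer: ..#......
.........
..#..#...
.#...#...
##...#...
#...##.##
.#.....##
..#...#..
..#.#.#.#
...#....#

Derivation:
Fill (5+0,7+0) = (5,7)
Fill (5+0,7+1) = (5,8)
Fill (5+1,7+0) = (6,7)
Fill (5+1,7+1) = (6,8)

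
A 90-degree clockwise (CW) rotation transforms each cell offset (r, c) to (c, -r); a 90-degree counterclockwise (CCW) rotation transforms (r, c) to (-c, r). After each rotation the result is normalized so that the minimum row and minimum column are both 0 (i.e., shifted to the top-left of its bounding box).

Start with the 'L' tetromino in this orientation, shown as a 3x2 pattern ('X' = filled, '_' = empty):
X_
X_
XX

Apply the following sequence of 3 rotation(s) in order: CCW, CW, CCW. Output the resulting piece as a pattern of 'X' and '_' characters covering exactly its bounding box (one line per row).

Start:
X_
X_
XX
After rotation 1 (CCW):
__X
XXX
After rotation 2 (CW):
X_
X_
XX
After rotation 3 (CCW):
__X
XXX

Answer: __X
XXX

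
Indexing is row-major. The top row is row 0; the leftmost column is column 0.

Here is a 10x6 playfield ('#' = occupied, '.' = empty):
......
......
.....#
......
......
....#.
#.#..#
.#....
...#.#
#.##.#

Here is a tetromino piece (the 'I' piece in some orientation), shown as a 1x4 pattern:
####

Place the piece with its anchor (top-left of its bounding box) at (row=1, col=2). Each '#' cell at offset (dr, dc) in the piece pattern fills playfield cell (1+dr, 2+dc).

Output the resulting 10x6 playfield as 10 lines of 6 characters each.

Fill (1+0,2+0) = (1,2)
Fill (1+0,2+1) = (1,3)
Fill (1+0,2+2) = (1,4)
Fill (1+0,2+3) = (1,5)

Answer: ......
..####
.....#
......
......
....#.
#.#..#
.#....
...#.#
#.##.#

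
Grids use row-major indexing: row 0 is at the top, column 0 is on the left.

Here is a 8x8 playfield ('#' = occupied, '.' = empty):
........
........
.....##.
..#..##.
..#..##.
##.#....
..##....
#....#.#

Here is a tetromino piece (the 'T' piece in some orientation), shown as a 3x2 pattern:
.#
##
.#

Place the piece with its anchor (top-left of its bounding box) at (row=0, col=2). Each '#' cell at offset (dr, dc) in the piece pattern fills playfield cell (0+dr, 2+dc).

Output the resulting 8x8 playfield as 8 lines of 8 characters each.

Fill (0+0,2+1) = (0,3)
Fill (0+1,2+0) = (1,2)
Fill (0+1,2+1) = (1,3)
Fill (0+2,2+1) = (2,3)

Answer: ...#....
..##....
...#.##.
..#..##.
..#..##.
##.#....
..##....
#....#.#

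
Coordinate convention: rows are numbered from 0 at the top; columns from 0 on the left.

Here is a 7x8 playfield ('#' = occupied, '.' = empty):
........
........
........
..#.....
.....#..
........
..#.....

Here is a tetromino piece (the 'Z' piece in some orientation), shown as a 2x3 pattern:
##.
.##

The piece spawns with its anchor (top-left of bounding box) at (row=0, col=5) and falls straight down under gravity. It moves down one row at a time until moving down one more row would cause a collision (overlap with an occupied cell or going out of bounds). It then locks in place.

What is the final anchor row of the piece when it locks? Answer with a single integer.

Spawn at (row=0, col=5). Try each row:
  row 0: fits
  row 1: fits
  row 2: fits
  row 3: fits
  row 4: blocked -> lock at row 3

Answer: 3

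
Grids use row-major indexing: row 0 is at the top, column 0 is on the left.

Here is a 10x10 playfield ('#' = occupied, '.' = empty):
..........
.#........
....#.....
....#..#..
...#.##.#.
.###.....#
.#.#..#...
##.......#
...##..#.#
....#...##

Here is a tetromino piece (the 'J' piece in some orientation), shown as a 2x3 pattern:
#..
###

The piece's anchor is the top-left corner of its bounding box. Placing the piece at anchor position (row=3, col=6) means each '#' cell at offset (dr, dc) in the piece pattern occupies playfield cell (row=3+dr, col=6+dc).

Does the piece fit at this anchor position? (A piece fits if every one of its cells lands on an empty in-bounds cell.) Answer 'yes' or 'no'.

Check each piece cell at anchor (3, 6):
  offset (0,0) -> (3,6): empty -> OK
  offset (1,0) -> (4,6): occupied ('#') -> FAIL
  offset (1,1) -> (4,7): empty -> OK
  offset (1,2) -> (4,8): occupied ('#') -> FAIL
All cells valid: no

Answer: no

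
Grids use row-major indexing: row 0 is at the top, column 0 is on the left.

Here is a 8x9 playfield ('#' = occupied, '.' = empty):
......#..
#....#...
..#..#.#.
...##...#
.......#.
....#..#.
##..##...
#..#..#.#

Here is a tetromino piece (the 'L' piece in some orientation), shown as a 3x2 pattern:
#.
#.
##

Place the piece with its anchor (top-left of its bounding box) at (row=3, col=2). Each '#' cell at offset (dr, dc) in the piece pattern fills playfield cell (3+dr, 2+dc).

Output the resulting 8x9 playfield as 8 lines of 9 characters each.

Fill (3+0,2+0) = (3,2)
Fill (3+1,2+0) = (4,2)
Fill (3+2,2+0) = (5,2)
Fill (3+2,2+1) = (5,3)

Answer: ......#..
#....#...
..#..#.#.
..###...#
..#....#.
..###..#.
##..##...
#..#..#.#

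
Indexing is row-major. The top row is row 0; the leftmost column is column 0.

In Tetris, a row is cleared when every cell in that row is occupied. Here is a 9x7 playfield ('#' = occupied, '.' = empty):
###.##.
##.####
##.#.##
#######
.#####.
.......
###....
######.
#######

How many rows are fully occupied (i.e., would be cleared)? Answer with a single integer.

Answer: 2

Derivation:
Check each row:
  row 0: 2 empty cells -> not full
  row 1: 1 empty cell -> not full
  row 2: 2 empty cells -> not full
  row 3: 0 empty cells -> FULL (clear)
  row 4: 2 empty cells -> not full
  row 5: 7 empty cells -> not full
  row 6: 4 empty cells -> not full
  row 7: 1 empty cell -> not full
  row 8: 0 empty cells -> FULL (clear)
Total rows cleared: 2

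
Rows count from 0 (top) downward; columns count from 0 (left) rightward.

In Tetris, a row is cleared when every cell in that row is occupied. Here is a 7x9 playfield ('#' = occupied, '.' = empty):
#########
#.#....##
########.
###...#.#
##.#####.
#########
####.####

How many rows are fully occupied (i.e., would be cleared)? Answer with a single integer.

Check each row:
  row 0: 0 empty cells -> FULL (clear)
  row 1: 5 empty cells -> not full
  row 2: 1 empty cell -> not full
  row 3: 4 empty cells -> not full
  row 4: 2 empty cells -> not full
  row 5: 0 empty cells -> FULL (clear)
  row 6: 1 empty cell -> not full
Total rows cleared: 2

Answer: 2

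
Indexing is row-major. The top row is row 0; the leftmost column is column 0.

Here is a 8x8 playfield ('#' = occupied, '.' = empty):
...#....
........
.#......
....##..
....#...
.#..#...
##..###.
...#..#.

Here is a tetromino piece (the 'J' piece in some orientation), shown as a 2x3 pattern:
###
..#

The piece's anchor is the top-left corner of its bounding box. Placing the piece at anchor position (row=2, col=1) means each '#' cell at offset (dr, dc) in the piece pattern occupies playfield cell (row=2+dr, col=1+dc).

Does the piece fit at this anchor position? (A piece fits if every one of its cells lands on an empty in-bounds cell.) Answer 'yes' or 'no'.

Check each piece cell at anchor (2, 1):
  offset (0,0) -> (2,1): occupied ('#') -> FAIL
  offset (0,1) -> (2,2): empty -> OK
  offset (0,2) -> (2,3): empty -> OK
  offset (1,2) -> (3,3): empty -> OK
All cells valid: no

Answer: no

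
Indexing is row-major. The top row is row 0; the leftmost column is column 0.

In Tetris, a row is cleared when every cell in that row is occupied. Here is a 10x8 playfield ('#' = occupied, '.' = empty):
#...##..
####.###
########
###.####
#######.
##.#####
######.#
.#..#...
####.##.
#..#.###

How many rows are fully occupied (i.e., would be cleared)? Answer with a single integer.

Check each row:
  row 0: 5 empty cells -> not full
  row 1: 1 empty cell -> not full
  row 2: 0 empty cells -> FULL (clear)
  row 3: 1 empty cell -> not full
  row 4: 1 empty cell -> not full
  row 5: 1 empty cell -> not full
  row 6: 1 empty cell -> not full
  row 7: 6 empty cells -> not full
  row 8: 2 empty cells -> not full
  row 9: 3 empty cells -> not full
Total rows cleared: 1

Answer: 1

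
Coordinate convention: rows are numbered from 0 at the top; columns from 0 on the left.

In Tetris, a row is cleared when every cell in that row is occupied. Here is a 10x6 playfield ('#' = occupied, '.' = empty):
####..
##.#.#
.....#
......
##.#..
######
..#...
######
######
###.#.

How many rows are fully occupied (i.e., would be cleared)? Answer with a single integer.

Check each row:
  row 0: 2 empty cells -> not full
  row 1: 2 empty cells -> not full
  row 2: 5 empty cells -> not full
  row 3: 6 empty cells -> not full
  row 4: 3 empty cells -> not full
  row 5: 0 empty cells -> FULL (clear)
  row 6: 5 empty cells -> not full
  row 7: 0 empty cells -> FULL (clear)
  row 8: 0 empty cells -> FULL (clear)
  row 9: 2 empty cells -> not full
Total rows cleared: 3

Answer: 3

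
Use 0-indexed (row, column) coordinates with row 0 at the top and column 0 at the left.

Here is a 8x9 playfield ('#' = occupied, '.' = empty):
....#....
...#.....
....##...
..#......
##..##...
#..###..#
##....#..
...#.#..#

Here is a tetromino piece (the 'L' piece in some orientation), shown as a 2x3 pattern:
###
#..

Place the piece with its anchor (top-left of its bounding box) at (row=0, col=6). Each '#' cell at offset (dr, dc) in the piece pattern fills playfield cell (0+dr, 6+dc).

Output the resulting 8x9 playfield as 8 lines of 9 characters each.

Fill (0+0,6+0) = (0,6)
Fill (0+0,6+1) = (0,7)
Fill (0+0,6+2) = (0,8)
Fill (0+1,6+0) = (1,6)

Answer: ....#.###
...#..#..
....##...
..#......
##..##...
#..###..#
##....#..
...#.#..#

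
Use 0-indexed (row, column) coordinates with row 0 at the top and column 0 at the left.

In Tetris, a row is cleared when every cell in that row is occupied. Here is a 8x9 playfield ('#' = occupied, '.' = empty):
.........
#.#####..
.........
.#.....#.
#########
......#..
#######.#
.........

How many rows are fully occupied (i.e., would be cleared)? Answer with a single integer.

Answer: 1

Derivation:
Check each row:
  row 0: 9 empty cells -> not full
  row 1: 3 empty cells -> not full
  row 2: 9 empty cells -> not full
  row 3: 7 empty cells -> not full
  row 4: 0 empty cells -> FULL (clear)
  row 5: 8 empty cells -> not full
  row 6: 1 empty cell -> not full
  row 7: 9 empty cells -> not full
Total rows cleared: 1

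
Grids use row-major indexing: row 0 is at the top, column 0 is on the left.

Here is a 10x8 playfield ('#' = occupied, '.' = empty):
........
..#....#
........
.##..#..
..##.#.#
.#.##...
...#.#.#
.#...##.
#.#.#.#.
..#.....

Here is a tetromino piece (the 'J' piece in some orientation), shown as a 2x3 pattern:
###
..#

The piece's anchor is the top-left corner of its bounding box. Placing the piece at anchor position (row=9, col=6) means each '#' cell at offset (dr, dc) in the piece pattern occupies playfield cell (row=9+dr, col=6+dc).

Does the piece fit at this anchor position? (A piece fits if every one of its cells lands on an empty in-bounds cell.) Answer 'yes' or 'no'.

Check each piece cell at anchor (9, 6):
  offset (0,0) -> (9,6): empty -> OK
  offset (0,1) -> (9,7): empty -> OK
  offset (0,2) -> (9,8): out of bounds -> FAIL
  offset (1,2) -> (10,8): out of bounds -> FAIL
All cells valid: no

Answer: no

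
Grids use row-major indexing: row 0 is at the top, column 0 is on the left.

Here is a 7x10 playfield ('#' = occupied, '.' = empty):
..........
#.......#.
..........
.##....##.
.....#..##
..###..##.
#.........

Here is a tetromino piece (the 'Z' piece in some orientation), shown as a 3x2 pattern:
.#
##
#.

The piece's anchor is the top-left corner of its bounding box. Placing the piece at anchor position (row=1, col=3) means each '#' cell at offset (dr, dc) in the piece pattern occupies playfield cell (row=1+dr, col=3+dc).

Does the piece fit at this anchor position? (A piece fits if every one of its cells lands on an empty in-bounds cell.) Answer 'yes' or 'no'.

Check each piece cell at anchor (1, 3):
  offset (0,1) -> (1,4): empty -> OK
  offset (1,0) -> (2,3): empty -> OK
  offset (1,1) -> (2,4): empty -> OK
  offset (2,0) -> (3,3): empty -> OK
All cells valid: yes

Answer: yes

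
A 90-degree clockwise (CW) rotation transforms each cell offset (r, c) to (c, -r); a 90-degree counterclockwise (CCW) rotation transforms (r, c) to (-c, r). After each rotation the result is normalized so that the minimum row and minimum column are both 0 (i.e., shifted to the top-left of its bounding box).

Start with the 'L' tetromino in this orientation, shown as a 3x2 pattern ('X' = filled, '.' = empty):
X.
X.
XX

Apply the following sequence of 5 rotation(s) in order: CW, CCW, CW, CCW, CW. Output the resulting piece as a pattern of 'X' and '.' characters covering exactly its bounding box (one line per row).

Start:
X.
X.
XX
After rotation 1 (CW):
XXX
X..
After rotation 2 (CCW):
X.
X.
XX
After rotation 3 (CW):
XXX
X..
After rotation 4 (CCW):
X.
X.
XX
After rotation 5 (CW):
XXX
X..

Answer: XXX
X..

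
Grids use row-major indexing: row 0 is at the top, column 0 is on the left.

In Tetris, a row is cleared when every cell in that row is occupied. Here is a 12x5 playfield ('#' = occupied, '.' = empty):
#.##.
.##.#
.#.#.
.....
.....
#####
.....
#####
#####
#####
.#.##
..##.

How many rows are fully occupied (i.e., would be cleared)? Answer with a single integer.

Check each row:
  row 0: 2 empty cells -> not full
  row 1: 2 empty cells -> not full
  row 2: 3 empty cells -> not full
  row 3: 5 empty cells -> not full
  row 4: 5 empty cells -> not full
  row 5: 0 empty cells -> FULL (clear)
  row 6: 5 empty cells -> not full
  row 7: 0 empty cells -> FULL (clear)
  row 8: 0 empty cells -> FULL (clear)
  row 9: 0 empty cells -> FULL (clear)
  row 10: 2 empty cells -> not full
  row 11: 3 empty cells -> not full
Total rows cleared: 4

Answer: 4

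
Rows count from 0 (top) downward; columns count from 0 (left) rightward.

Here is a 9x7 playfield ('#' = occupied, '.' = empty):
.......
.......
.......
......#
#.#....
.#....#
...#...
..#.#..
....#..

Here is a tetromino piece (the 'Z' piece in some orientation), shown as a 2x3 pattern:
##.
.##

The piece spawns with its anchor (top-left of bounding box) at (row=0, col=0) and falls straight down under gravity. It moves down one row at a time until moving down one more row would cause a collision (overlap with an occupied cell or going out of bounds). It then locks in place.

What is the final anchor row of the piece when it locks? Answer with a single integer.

Answer: 2

Derivation:
Spawn at (row=0, col=0). Try each row:
  row 0: fits
  row 1: fits
  row 2: fits
  row 3: blocked -> lock at row 2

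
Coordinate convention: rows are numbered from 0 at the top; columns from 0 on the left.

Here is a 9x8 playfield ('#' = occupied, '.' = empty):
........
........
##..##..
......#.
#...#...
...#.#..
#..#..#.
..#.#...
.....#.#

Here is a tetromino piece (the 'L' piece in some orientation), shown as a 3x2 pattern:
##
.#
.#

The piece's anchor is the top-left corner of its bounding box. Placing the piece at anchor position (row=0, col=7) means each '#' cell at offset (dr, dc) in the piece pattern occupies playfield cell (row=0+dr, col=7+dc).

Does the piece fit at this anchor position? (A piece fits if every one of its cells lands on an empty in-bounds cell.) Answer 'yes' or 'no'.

Check each piece cell at anchor (0, 7):
  offset (0,0) -> (0,7): empty -> OK
  offset (0,1) -> (0,8): out of bounds -> FAIL
  offset (1,1) -> (1,8): out of bounds -> FAIL
  offset (2,1) -> (2,8): out of bounds -> FAIL
All cells valid: no

Answer: no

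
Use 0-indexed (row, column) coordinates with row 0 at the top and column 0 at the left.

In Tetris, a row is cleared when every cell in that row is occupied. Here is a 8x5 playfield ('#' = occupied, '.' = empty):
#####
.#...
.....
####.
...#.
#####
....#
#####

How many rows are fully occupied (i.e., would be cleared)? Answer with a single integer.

Answer: 3

Derivation:
Check each row:
  row 0: 0 empty cells -> FULL (clear)
  row 1: 4 empty cells -> not full
  row 2: 5 empty cells -> not full
  row 3: 1 empty cell -> not full
  row 4: 4 empty cells -> not full
  row 5: 0 empty cells -> FULL (clear)
  row 6: 4 empty cells -> not full
  row 7: 0 empty cells -> FULL (clear)
Total rows cleared: 3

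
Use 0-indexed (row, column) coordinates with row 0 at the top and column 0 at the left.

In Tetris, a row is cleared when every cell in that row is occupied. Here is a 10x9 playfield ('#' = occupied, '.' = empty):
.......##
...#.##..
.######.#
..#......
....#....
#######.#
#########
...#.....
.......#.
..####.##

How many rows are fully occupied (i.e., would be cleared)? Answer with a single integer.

Answer: 1

Derivation:
Check each row:
  row 0: 7 empty cells -> not full
  row 1: 6 empty cells -> not full
  row 2: 2 empty cells -> not full
  row 3: 8 empty cells -> not full
  row 4: 8 empty cells -> not full
  row 5: 1 empty cell -> not full
  row 6: 0 empty cells -> FULL (clear)
  row 7: 8 empty cells -> not full
  row 8: 8 empty cells -> not full
  row 9: 3 empty cells -> not full
Total rows cleared: 1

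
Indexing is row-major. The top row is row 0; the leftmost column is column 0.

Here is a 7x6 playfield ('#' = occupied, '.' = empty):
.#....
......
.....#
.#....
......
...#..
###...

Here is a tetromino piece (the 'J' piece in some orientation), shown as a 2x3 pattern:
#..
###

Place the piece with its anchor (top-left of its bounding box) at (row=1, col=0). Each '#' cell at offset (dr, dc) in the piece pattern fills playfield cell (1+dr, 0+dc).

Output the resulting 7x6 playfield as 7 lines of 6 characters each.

Fill (1+0,0+0) = (1,0)
Fill (1+1,0+0) = (2,0)
Fill (1+1,0+1) = (2,1)
Fill (1+1,0+2) = (2,2)

Answer: .#....
#.....
###..#
.#....
......
...#..
###...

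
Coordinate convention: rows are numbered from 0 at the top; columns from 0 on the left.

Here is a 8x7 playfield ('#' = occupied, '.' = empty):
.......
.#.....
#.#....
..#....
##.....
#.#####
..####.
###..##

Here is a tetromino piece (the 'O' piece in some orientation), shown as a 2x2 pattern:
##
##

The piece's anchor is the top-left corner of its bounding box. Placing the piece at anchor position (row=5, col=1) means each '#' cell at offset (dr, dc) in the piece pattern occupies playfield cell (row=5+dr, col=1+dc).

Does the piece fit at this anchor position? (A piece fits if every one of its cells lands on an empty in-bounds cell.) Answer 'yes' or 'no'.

Check each piece cell at anchor (5, 1):
  offset (0,0) -> (5,1): empty -> OK
  offset (0,1) -> (5,2): occupied ('#') -> FAIL
  offset (1,0) -> (6,1): empty -> OK
  offset (1,1) -> (6,2): occupied ('#') -> FAIL
All cells valid: no

Answer: no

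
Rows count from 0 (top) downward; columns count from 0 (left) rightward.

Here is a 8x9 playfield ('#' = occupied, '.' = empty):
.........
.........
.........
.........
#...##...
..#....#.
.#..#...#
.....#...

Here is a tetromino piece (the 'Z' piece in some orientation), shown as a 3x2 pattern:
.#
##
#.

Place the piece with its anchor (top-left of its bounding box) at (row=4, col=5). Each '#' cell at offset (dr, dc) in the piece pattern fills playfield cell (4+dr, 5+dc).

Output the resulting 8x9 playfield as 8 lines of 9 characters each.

Fill (4+0,5+1) = (4,6)
Fill (4+1,5+0) = (5,5)
Fill (4+1,5+1) = (5,6)
Fill (4+2,5+0) = (6,5)

Answer: .........
.........
.........
.........
#...###..
..#..###.
.#..##..#
.....#...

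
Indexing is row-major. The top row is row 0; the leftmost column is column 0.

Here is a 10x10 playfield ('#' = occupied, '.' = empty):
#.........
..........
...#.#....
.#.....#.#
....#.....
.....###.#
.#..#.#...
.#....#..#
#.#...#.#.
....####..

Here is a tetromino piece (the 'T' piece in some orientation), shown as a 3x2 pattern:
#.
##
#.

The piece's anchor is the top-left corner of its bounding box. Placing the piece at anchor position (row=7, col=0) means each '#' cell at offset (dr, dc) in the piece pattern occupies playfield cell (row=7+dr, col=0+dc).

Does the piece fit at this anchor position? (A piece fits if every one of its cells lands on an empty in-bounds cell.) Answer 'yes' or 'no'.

Answer: no

Derivation:
Check each piece cell at anchor (7, 0):
  offset (0,0) -> (7,0): empty -> OK
  offset (1,0) -> (8,0): occupied ('#') -> FAIL
  offset (1,1) -> (8,1): empty -> OK
  offset (2,0) -> (9,0): empty -> OK
All cells valid: no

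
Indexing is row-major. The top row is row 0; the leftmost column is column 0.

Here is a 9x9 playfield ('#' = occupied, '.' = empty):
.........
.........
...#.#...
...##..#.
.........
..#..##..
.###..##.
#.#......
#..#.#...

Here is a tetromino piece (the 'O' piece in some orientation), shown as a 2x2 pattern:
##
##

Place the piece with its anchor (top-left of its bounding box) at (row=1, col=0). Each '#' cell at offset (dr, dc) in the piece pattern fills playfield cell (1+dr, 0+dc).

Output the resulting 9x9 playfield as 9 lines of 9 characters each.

Fill (1+0,0+0) = (1,0)
Fill (1+0,0+1) = (1,1)
Fill (1+1,0+0) = (2,0)
Fill (1+1,0+1) = (2,1)

Answer: .........
##.......
##.#.#...
...##..#.
.........
..#..##..
.###..##.
#.#......
#..#.#...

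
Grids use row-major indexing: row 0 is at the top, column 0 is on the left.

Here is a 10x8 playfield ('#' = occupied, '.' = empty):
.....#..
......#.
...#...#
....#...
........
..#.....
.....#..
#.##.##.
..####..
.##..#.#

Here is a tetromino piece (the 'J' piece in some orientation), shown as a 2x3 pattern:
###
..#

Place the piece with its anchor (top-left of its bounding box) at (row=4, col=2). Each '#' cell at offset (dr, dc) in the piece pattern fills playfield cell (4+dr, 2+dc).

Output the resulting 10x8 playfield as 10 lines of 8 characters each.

Answer: .....#..
......#.
...#...#
....#...
..###...
..#.#...
.....#..
#.##.##.
..####..
.##..#.#

Derivation:
Fill (4+0,2+0) = (4,2)
Fill (4+0,2+1) = (4,3)
Fill (4+0,2+2) = (4,4)
Fill (4+1,2+2) = (5,4)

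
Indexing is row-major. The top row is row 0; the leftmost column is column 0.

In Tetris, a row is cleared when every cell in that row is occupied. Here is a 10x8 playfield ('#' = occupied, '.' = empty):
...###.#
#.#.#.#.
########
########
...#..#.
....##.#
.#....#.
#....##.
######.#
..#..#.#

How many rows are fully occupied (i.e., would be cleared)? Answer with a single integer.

Check each row:
  row 0: 4 empty cells -> not full
  row 1: 4 empty cells -> not full
  row 2: 0 empty cells -> FULL (clear)
  row 3: 0 empty cells -> FULL (clear)
  row 4: 6 empty cells -> not full
  row 5: 5 empty cells -> not full
  row 6: 6 empty cells -> not full
  row 7: 5 empty cells -> not full
  row 8: 1 empty cell -> not full
  row 9: 5 empty cells -> not full
Total rows cleared: 2

Answer: 2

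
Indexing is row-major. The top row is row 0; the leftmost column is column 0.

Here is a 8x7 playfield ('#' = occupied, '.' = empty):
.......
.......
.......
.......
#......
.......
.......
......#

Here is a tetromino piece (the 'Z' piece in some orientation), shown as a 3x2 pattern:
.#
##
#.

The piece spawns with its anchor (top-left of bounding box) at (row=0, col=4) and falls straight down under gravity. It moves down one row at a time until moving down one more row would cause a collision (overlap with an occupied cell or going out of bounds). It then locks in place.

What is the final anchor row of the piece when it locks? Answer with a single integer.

Answer: 5

Derivation:
Spawn at (row=0, col=4). Try each row:
  row 0: fits
  row 1: fits
  row 2: fits
  row 3: fits
  row 4: fits
  row 5: fits
  row 6: blocked -> lock at row 5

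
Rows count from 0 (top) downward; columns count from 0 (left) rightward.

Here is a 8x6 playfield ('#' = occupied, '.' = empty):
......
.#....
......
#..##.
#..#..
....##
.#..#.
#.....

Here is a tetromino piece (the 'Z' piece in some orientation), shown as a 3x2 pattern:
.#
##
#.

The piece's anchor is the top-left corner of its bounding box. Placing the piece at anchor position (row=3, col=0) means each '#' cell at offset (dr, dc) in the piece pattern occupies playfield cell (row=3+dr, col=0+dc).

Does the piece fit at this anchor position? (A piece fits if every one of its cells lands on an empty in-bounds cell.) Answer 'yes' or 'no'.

Answer: no

Derivation:
Check each piece cell at anchor (3, 0):
  offset (0,1) -> (3,1): empty -> OK
  offset (1,0) -> (4,0): occupied ('#') -> FAIL
  offset (1,1) -> (4,1): empty -> OK
  offset (2,0) -> (5,0): empty -> OK
All cells valid: no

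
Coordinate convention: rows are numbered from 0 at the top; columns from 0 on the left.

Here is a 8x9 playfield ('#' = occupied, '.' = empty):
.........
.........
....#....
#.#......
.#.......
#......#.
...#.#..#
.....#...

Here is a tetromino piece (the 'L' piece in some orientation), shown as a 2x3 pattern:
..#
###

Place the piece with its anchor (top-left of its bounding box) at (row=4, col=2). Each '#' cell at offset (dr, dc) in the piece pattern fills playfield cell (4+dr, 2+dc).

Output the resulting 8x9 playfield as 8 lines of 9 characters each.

Answer: .........
.........
....#....
#.#......
.#..#....
#.###..#.
...#.#..#
.....#...

Derivation:
Fill (4+0,2+2) = (4,4)
Fill (4+1,2+0) = (5,2)
Fill (4+1,2+1) = (5,3)
Fill (4+1,2+2) = (5,4)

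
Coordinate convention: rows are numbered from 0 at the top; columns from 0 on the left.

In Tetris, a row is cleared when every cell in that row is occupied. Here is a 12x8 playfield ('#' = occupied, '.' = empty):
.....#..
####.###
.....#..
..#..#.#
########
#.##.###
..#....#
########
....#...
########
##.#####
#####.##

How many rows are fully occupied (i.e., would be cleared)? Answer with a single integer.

Check each row:
  row 0: 7 empty cells -> not full
  row 1: 1 empty cell -> not full
  row 2: 7 empty cells -> not full
  row 3: 5 empty cells -> not full
  row 4: 0 empty cells -> FULL (clear)
  row 5: 2 empty cells -> not full
  row 6: 6 empty cells -> not full
  row 7: 0 empty cells -> FULL (clear)
  row 8: 7 empty cells -> not full
  row 9: 0 empty cells -> FULL (clear)
  row 10: 1 empty cell -> not full
  row 11: 1 empty cell -> not full
Total rows cleared: 3

Answer: 3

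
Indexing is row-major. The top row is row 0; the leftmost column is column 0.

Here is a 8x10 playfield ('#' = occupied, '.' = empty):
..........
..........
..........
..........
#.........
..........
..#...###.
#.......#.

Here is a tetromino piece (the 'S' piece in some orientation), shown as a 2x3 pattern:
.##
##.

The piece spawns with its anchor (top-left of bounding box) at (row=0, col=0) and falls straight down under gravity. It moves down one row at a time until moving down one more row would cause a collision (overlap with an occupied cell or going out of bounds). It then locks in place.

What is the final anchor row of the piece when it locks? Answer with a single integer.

Spawn at (row=0, col=0). Try each row:
  row 0: fits
  row 1: fits
  row 2: fits
  row 3: blocked -> lock at row 2

Answer: 2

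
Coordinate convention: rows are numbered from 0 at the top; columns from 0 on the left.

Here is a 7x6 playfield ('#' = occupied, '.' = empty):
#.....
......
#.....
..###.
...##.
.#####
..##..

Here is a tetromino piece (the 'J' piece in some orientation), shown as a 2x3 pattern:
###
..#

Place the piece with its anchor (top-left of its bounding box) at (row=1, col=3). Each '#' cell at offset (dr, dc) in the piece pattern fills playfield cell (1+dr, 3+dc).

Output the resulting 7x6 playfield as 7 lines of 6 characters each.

Fill (1+0,3+0) = (1,3)
Fill (1+0,3+1) = (1,4)
Fill (1+0,3+2) = (1,5)
Fill (1+1,3+2) = (2,5)

Answer: #.....
...###
#....#
..###.
...##.
.#####
..##..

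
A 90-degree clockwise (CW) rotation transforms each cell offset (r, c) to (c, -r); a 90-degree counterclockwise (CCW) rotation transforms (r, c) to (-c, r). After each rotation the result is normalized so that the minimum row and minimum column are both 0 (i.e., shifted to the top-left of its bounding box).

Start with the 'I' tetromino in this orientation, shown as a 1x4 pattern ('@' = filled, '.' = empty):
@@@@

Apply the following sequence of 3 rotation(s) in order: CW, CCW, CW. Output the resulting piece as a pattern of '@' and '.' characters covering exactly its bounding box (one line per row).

Answer: @
@
@
@

Derivation:
Start:
@@@@
After rotation 1 (CW):
@
@
@
@
After rotation 2 (CCW):
@@@@
After rotation 3 (CW):
@
@
@
@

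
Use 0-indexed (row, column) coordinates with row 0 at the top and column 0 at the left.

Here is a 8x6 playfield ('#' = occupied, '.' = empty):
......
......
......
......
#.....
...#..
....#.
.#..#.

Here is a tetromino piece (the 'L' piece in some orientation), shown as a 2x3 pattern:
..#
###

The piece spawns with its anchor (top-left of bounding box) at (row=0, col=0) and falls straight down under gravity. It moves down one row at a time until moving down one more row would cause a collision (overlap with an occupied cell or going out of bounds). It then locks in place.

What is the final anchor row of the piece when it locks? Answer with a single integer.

Spawn at (row=0, col=0). Try each row:
  row 0: fits
  row 1: fits
  row 2: fits
  row 3: blocked -> lock at row 2

Answer: 2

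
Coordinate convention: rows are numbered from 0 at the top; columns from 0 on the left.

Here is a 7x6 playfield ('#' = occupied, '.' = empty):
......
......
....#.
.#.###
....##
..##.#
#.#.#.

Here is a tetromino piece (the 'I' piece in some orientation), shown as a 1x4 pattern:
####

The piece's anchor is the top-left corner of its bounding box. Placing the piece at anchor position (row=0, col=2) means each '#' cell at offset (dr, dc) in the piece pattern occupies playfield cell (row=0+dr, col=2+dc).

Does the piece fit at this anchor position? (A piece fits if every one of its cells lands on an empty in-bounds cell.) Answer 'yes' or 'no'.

Answer: yes

Derivation:
Check each piece cell at anchor (0, 2):
  offset (0,0) -> (0,2): empty -> OK
  offset (0,1) -> (0,3): empty -> OK
  offset (0,2) -> (0,4): empty -> OK
  offset (0,3) -> (0,5): empty -> OK
All cells valid: yes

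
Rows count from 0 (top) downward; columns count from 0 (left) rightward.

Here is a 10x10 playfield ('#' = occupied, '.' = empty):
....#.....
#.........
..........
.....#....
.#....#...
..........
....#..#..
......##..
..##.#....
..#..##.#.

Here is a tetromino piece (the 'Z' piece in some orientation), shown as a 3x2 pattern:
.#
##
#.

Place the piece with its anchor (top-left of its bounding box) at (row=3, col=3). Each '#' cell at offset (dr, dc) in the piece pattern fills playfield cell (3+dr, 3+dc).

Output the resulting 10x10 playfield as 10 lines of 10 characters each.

Fill (3+0,3+1) = (3,4)
Fill (3+1,3+0) = (4,3)
Fill (3+1,3+1) = (4,4)
Fill (3+2,3+0) = (5,3)

Answer: ....#.....
#.........
..........
....##....
.#.##.#...
...#......
....#..#..
......##..
..##.#....
..#..##.#.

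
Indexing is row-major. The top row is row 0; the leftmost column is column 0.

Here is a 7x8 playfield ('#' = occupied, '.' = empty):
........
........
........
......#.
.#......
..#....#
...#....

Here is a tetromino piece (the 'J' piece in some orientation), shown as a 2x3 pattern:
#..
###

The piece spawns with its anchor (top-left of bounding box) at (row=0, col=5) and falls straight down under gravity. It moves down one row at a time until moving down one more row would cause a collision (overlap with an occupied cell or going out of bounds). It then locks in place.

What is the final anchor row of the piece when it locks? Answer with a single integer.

Answer: 1

Derivation:
Spawn at (row=0, col=5). Try each row:
  row 0: fits
  row 1: fits
  row 2: blocked -> lock at row 1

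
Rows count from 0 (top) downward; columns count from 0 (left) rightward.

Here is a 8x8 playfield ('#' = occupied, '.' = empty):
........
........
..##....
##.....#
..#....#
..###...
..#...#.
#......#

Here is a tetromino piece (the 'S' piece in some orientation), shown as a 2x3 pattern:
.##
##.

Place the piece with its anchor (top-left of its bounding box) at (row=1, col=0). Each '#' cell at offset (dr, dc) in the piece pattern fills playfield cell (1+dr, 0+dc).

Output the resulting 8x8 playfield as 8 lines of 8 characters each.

Fill (1+0,0+1) = (1,1)
Fill (1+0,0+2) = (1,2)
Fill (1+1,0+0) = (2,0)
Fill (1+1,0+1) = (2,1)

Answer: ........
.##.....
####....
##.....#
..#....#
..###...
..#...#.
#......#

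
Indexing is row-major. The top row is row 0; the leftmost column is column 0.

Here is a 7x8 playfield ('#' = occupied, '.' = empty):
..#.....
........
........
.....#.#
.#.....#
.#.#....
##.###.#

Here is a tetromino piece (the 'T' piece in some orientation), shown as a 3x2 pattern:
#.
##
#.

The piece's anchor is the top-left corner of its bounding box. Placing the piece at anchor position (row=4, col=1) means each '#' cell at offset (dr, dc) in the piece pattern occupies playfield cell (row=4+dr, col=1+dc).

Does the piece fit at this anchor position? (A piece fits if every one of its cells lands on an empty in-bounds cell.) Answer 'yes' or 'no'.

Check each piece cell at anchor (4, 1):
  offset (0,0) -> (4,1): occupied ('#') -> FAIL
  offset (1,0) -> (5,1): occupied ('#') -> FAIL
  offset (1,1) -> (5,2): empty -> OK
  offset (2,0) -> (6,1): occupied ('#') -> FAIL
All cells valid: no

Answer: no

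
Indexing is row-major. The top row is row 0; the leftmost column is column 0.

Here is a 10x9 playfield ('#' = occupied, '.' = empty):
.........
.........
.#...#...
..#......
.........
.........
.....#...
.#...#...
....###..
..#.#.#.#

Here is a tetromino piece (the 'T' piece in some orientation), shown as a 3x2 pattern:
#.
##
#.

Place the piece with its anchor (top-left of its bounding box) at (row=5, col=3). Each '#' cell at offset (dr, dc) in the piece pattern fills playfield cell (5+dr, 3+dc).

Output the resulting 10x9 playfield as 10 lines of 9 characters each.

Fill (5+0,3+0) = (5,3)
Fill (5+1,3+0) = (6,3)
Fill (5+1,3+1) = (6,4)
Fill (5+2,3+0) = (7,3)

Answer: .........
.........
.#...#...
..#......
.........
...#.....
...###...
.#.#.#...
....###..
..#.#.#.#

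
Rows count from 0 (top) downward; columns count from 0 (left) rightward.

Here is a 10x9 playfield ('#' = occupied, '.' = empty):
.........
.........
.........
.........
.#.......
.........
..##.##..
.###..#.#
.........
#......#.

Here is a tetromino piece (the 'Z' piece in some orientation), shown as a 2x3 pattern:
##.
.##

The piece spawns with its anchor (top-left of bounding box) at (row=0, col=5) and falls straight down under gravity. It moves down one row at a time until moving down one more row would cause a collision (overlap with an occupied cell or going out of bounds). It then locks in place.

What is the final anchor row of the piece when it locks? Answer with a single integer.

Answer: 4

Derivation:
Spawn at (row=0, col=5). Try each row:
  row 0: fits
  row 1: fits
  row 2: fits
  row 3: fits
  row 4: fits
  row 5: blocked -> lock at row 4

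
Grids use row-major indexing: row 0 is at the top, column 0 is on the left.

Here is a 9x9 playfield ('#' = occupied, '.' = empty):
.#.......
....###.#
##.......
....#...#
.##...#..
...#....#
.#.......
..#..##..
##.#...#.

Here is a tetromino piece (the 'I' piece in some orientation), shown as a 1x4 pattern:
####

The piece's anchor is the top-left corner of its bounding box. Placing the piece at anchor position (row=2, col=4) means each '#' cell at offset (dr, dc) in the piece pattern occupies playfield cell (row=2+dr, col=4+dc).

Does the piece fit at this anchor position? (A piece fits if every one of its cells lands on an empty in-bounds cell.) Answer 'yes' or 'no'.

Check each piece cell at anchor (2, 4):
  offset (0,0) -> (2,4): empty -> OK
  offset (0,1) -> (2,5): empty -> OK
  offset (0,2) -> (2,6): empty -> OK
  offset (0,3) -> (2,7): empty -> OK
All cells valid: yes

Answer: yes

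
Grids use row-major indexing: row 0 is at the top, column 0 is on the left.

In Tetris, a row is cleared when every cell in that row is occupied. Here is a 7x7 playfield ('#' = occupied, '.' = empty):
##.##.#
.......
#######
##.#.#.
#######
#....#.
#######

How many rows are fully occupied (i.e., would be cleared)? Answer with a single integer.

Check each row:
  row 0: 2 empty cells -> not full
  row 1: 7 empty cells -> not full
  row 2: 0 empty cells -> FULL (clear)
  row 3: 3 empty cells -> not full
  row 4: 0 empty cells -> FULL (clear)
  row 5: 5 empty cells -> not full
  row 6: 0 empty cells -> FULL (clear)
Total rows cleared: 3

Answer: 3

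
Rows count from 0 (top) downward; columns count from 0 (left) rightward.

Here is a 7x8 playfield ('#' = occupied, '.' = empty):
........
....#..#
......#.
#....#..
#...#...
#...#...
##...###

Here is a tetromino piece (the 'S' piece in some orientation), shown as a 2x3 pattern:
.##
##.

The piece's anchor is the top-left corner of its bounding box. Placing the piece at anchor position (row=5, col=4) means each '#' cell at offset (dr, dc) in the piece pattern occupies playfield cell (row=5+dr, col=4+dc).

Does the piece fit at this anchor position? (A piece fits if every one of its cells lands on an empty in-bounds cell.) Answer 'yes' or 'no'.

Check each piece cell at anchor (5, 4):
  offset (0,1) -> (5,5): empty -> OK
  offset (0,2) -> (5,6): empty -> OK
  offset (1,0) -> (6,4): empty -> OK
  offset (1,1) -> (6,5): occupied ('#') -> FAIL
All cells valid: no

Answer: no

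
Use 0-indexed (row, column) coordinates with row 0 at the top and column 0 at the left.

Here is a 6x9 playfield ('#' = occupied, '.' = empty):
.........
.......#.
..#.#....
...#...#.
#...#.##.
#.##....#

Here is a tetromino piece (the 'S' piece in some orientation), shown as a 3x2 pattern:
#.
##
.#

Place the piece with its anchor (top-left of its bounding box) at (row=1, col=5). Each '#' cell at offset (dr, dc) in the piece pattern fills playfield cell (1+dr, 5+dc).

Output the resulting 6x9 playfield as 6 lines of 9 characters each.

Answer: .........
.....#.#.
..#.###..
...#..##.
#...#.##.
#.##....#

Derivation:
Fill (1+0,5+0) = (1,5)
Fill (1+1,5+0) = (2,5)
Fill (1+1,5+1) = (2,6)
Fill (1+2,5+1) = (3,6)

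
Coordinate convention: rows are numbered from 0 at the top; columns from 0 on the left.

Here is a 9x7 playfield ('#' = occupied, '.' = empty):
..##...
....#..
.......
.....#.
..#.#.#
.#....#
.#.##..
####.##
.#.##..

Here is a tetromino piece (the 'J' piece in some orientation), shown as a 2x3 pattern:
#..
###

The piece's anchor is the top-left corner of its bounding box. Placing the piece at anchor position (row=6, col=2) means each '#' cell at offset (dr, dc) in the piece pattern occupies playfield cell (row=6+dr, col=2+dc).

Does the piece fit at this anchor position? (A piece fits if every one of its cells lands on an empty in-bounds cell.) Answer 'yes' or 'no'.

Check each piece cell at anchor (6, 2):
  offset (0,0) -> (6,2): empty -> OK
  offset (1,0) -> (7,2): occupied ('#') -> FAIL
  offset (1,1) -> (7,3): occupied ('#') -> FAIL
  offset (1,2) -> (7,4): empty -> OK
All cells valid: no

Answer: no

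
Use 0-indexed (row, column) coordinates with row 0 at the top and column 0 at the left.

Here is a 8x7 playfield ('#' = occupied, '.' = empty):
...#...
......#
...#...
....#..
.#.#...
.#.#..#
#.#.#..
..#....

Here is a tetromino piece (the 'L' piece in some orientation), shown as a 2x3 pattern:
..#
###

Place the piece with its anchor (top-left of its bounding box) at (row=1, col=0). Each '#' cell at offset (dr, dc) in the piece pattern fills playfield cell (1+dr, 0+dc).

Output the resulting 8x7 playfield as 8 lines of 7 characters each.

Answer: ...#...
..#...#
####...
....#..
.#.#...
.#.#..#
#.#.#..
..#....

Derivation:
Fill (1+0,0+2) = (1,2)
Fill (1+1,0+0) = (2,0)
Fill (1+1,0+1) = (2,1)
Fill (1+1,0+2) = (2,2)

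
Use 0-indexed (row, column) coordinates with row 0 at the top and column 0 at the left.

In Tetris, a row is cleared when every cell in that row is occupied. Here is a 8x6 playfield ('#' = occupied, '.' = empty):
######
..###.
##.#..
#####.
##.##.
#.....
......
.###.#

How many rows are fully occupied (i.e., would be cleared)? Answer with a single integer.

Check each row:
  row 0: 0 empty cells -> FULL (clear)
  row 1: 3 empty cells -> not full
  row 2: 3 empty cells -> not full
  row 3: 1 empty cell -> not full
  row 4: 2 empty cells -> not full
  row 5: 5 empty cells -> not full
  row 6: 6 empty cells -> not full
  row 7: 2 empty cells -> not full
Total rows cleared: 1

Answer: 1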